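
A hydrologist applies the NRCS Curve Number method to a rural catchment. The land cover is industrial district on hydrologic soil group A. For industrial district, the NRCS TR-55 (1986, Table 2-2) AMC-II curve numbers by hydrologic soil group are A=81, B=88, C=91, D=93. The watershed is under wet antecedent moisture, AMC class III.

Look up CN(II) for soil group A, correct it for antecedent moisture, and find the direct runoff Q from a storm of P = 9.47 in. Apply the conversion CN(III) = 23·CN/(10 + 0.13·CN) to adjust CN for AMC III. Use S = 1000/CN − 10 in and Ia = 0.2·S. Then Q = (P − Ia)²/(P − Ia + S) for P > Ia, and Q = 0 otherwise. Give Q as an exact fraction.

Q = 2979977040121/356999424300 in ≈ 8.347 in

NRCS table: industrial district, soil group A → CN(II) = 81
Wet (AMC III): CN(III) = 23·81/(10 + 0.13·81) = 1863/(2053/100) = 186300/2053 ≈ 90.745
S = 1000/(186300/2053) − 10 = 1900/1863 in ≈ 1.020 in
Initial abstraction Ia = S/5 = (1900/1863)/5 = 380/1863 ≈ 0.204 in
Excess rainfall: 9.470 − 0.204 = 9.266 in; P > Ia so Q > 0
Runoff Q = (P−Ia)²/(P−Ia+S) = (9.266)²/(9.266+1.020) = 2979977040121/356999424300 ≈ 8.347 in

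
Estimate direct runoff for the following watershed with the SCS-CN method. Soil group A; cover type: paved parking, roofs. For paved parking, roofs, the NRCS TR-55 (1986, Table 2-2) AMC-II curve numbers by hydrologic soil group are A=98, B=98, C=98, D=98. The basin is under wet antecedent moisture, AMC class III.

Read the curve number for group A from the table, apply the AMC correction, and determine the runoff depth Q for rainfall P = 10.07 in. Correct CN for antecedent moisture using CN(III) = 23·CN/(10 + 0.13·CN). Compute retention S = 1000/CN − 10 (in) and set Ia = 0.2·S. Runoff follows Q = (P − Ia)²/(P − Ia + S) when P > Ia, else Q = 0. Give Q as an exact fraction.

NRCS table: paved parking, roofs, soil group A → CN(II) = 98
Adjust CN=98 to AMC III: 23·98/(10 + 0.13·98) → 2254 ÷ (1137/50) = 112700/1137 ≈ 99.120
Max retention: S = 1000/(112700/1137) − 10 = 100/1127 in (≈ 0.089 in)
Ia = 0.2S: 0.2·0.089 = 0.018 in (exactly 20/1127)
Excess rainfall: 10.070 − 0.018 = 10.052 in; P > Ia so Q > 0
Runoff Q = (P−Ia)²/(P−Ia+S) = (10.052)²/(10.052+0.089) = 1283437486321/128803590300 ≈ 9.964 in

Q = 1283437486321/128803590300 in ≈ 9.964 in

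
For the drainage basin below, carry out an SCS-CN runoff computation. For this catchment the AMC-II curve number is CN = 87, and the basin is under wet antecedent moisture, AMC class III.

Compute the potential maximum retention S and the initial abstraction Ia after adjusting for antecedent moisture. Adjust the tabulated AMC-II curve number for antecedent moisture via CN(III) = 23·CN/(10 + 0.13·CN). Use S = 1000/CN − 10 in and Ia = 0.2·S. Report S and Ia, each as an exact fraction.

Wet (AMC III): CN(III) = 23·87/(10 + 0.13·87) = 2001/(2131/100) = 200100/2131 ≈ 93.900
Max retention: S = 1000/(200100/2131) − 10 = 1300/2001 in (≈ 0.650 in)
Initial abstraction Ia = S/5 = (1300/2001)/5 = 260/2001 ≈ 0.130 in

S = 1300/2001 in ≈ 0.650 in; Ia = 260/2001 in ≈ 0.130 in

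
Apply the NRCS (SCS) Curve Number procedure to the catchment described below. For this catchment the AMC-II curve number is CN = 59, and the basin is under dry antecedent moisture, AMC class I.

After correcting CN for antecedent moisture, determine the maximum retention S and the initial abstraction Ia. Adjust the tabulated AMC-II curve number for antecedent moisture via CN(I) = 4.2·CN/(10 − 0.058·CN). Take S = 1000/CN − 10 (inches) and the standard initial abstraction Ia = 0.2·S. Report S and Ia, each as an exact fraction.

S = 20500/1239 in ≈ 16.546 in; Ia = 4100/1239 in ≈ 3.309 in

Adjust CN=59 to AMC I: 4.2·59/(10 − 0.058·59) → (1239/5) ÷ (3289/500) = 123900/3289 ≈ 37.671
Retention S: 1000/CN − 10 with CN=37.671 → S = 20500/1239 ≈ 16.546 in
Initial abstraction Ia = S/5 = (20500/1239)/5 = 4100/1239 ≈ 3.309 in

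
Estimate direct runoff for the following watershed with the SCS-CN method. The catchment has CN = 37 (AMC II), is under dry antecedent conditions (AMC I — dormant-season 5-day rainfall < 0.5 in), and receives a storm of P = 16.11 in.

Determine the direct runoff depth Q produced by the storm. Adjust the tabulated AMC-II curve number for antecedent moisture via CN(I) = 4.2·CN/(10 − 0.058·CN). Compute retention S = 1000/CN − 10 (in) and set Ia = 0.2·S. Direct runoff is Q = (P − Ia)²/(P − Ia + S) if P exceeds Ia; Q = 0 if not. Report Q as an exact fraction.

CN(I) from CN(II)=37: (4.2·37)/(10 − 0.058·37) = 3700/187 ≈ 19.786
Retention S: 1000/CN − 10 with CN=19.786 → S = 1500/37 ≈ 40.541 in
Ia = 0.2·(1500/37) = 300/37 in ≈ 8.108 in
Since P=16.110 > Ia=8.108: effective rainfall P−Ia = 29607/3700 in
Q: (29607/3700)² ÷ (179607/3700) = 292191483/221515300 in (≈ 1.319 in)

Q = 292191483/221515300 in ≈ 1.319 in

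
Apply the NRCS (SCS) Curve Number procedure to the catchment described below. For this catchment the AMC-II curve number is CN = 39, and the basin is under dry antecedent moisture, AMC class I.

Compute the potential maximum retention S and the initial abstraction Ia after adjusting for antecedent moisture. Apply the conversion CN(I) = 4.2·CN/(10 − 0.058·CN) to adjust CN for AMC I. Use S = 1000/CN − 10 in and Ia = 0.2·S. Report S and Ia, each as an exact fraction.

S = 30500/819 in ≈ 37.241 in; Ia = 6100/819 in ≈ 7.448 in

CN(I) from CN(II)=39: (4.2·39)/(10 − 0.058·39) = 81900/3869 ≈ 21.168
Retention S: 1000/CN − 10 with CN=21.168 → S = 30500/819 ≈ 37.241 in
Initial abstraction Ia = S/5 = (30500/819)/5 = 6100/819 ≈ 7.448 in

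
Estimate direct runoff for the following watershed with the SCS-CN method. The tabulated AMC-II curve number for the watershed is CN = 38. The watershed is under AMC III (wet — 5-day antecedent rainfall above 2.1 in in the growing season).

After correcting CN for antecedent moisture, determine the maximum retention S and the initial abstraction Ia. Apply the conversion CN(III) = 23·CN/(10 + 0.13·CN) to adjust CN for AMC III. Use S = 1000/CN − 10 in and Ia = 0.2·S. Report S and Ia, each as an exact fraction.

S = 3100/437 in ≈ 7.094 in; Ia = 620/437 in ≈ 1.419 in

Wet (AMC III): CN(III) = 23·38/(10 + 0.13·38) = 874/(747/50) = 43700/747 ≈ 58.501
Retention S: 1000/CN − 10 with CN=58.501 → S = 3100/437 ≈ 7.094 in
Ia = 0.2·(3100/437) = 620/437 in ≈ 1.419 in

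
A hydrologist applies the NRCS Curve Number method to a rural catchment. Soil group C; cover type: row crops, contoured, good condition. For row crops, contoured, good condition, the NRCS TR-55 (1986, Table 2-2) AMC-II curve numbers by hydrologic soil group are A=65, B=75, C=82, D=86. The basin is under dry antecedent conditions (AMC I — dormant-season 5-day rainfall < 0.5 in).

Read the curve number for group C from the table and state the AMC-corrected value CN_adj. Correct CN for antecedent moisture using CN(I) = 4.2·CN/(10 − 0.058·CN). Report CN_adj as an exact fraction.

CN_adj = 28700/437 ≈ 65.675

NRCS table: row crops, contoured, good condition, soil group C → CN(II) = 82
CN(I) from CN(II)=82: (4.2·82)/(10 − 0.058·82) = 28700/437 ≈ 65.675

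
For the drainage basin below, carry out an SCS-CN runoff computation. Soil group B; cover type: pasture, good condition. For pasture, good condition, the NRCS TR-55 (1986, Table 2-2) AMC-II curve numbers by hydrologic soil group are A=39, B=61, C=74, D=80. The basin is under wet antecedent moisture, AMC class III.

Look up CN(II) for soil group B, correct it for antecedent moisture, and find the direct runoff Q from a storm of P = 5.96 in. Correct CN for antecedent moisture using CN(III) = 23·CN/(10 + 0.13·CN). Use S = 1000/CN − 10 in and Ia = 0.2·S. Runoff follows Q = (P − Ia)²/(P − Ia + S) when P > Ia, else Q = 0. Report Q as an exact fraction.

Q = 35928065209/10068173525 in ≈ 3.568 in

NRCS table: pasture, good condition, soil group B → CN(II) = 61
CN(III) from CN(II)=61: (23·61)/(10 + 0.13·61) = 140300/1793 ≈ 78.249
Retention S: 1000/CN − 10 with CN=78.249 → S = 3900/1403 ≈ 2.780 in
Initial abstraction Ia = S/5 = (3900/1403)/5 = 780/1403 ≈ 0.556 in
Excess rainfall: 5.960 − 0.556 = 5.404 in; P > Ia so Q > 0
Runoff Q = (P−Ia)²/(P−Ia+S) = (5.404)²/(5.404+2.780) = 35928065209/10068173525 ≈ 3.568 in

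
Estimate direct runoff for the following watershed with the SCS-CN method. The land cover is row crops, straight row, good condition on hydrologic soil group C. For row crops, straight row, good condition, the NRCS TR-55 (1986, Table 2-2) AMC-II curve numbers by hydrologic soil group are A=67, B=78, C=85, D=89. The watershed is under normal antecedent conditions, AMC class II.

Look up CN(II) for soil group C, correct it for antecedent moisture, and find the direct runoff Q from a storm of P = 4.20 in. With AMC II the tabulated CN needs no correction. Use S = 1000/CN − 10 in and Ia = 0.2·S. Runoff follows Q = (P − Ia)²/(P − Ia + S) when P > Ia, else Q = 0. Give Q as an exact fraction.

Q = 11881/4505 in ≈ 2.637 in

NRCS table: row crops, straight row, good condition, soil group C → CN(II) = 85
AMC II — tabulated CN = 85 applies directly.
S = 1000/85 − 10 = 30/17 in ≈ 1.765 in
Initial abstraction Ia = S/5 = (30/17)/5 = 6/17 ≈ 0.353 in
Since P=4.200 > Ia=0.353: effective rainfall P−Ia = 327/85 in
Runoff Q = (P−Ia)²/(P−Ia+S) = (3.847)²/(3.847+1.765) = 11881/4505 ≈ 2.637 in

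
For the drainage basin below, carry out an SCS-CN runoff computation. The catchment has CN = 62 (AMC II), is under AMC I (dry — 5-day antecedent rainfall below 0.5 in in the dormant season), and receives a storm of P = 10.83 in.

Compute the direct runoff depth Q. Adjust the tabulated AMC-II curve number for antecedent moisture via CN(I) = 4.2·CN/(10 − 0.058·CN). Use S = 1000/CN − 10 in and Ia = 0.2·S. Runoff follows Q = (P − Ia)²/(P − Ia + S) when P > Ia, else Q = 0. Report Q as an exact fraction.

Q = 13960999531/5019665700 in ≈ 2.781 in

Adjust CN=62 to AMC I: 4.2·62/(10 − 0.058·62) → (1302/5) ÷ (1601/250) = 65100/1601 ≈ 40.662
S = 1000/(65100/1601) − 10 = 9500/651 in ≈ 14.593 in
Ia = 0.2S: 0.2·14.593 = 2.919 in (exactly 1900/651)
P − Ia = 10.830 − 2.919 = 515033/65100 ≈ 7.911 in (> 0, runoff occurs)
Q = (515033/65100)²/((515033/65100) + 9500/651) = (265258991089/4238010000)/(1465033/65100) = 13960999531/5019665700 in ≈ 2.781 in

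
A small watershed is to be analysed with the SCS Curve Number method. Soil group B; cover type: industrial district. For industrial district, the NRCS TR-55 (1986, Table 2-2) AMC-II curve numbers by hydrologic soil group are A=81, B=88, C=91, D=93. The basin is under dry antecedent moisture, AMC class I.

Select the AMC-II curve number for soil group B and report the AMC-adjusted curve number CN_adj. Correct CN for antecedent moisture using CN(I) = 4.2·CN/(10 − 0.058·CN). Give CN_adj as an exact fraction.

NRCS table: industrial district, soil group B → CN(II) = 88
CN(I) from CN(II)=88: (4.2·88)/(10 − 0.058·88) = 3850/51 ≈ 75.490

CN_adj = 3850/51 ≈ 75.490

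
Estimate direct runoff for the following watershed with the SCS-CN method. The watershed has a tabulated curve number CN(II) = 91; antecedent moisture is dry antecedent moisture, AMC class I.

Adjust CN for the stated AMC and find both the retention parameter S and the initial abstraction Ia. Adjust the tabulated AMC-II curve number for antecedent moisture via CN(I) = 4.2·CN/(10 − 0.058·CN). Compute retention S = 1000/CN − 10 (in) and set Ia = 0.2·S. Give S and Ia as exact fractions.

CN(I) from CN(II)=91: (4.2·91)/(10 − 0.058·91) = 63700/787 ≈ 80.940
S = 1000/(63700/787) − 10 = 1500/637 in ≈ 2.355 in
Initial abstraction Ia = S/5 = (1500/637)/5 = 300/637 ≈ 0.471 in

S = 1500/637 in ≈ 2.355 in; Ia = 300/637 in ≈ 0.471 in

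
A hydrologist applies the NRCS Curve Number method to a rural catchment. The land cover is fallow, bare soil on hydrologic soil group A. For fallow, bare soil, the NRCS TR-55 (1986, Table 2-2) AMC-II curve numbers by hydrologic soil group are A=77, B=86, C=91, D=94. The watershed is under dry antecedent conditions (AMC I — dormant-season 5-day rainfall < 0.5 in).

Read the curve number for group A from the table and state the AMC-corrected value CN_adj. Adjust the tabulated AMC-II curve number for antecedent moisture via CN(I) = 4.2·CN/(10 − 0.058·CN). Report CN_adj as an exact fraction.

CN_adj = 161700/2767 ≈ 58.439

NRCS table: fallow, bare soil, soil group A → CN(II) = 77
Dry (AMC I): CN(I) = 4.2·77/(10 − 0.058·77) = (1617/5)/(2767/500) = 161700/2767 ≈ 58.439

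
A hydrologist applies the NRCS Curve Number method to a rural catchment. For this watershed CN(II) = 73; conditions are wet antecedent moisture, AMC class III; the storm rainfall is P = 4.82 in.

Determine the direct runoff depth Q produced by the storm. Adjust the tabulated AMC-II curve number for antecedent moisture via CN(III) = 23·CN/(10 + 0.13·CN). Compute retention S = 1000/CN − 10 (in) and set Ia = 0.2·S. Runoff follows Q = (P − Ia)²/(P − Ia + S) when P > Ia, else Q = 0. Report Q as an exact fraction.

Q = 142611214321/43036044050 in ≈ 3.314 in

Wet (AMC III): CN(III) = 23·73/(10 + 0.13·73) = 1679/(1949/100) = 167900/1949 ≈ 86.147
Retention S: 1000/CN − 10 with CN=86.147 → S = 2700/1679 ≈ 1.608 in
Initial abstraction Ia = S/5 = (2700/1679)/5 = 540/1679 ≈ 0.322 in
Excess rainfall: 4.820 − 0.322 = 4.498 in; P > Ia so Q > 0
Runoff Q = (P−Ia)²/(P−Ia+S) = (4.498)²/(4.498+1.608) = 142611214321/43036044050 ≈ 3.314 in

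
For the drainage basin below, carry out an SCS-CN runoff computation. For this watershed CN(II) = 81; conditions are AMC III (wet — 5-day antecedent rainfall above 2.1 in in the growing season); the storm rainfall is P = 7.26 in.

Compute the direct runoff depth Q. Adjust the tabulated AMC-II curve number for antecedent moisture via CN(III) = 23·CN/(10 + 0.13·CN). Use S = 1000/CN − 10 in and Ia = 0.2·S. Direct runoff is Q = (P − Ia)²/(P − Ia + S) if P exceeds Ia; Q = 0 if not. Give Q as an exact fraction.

Q = 432002538361/70073857350 in ≈ 6.165 in

Adjust CN=81 to AMC III: 23·81/(10 + 0.13·81) → 1863 ÷ (2053/100) = 186300/2053 ≈ 90.745
S = 1000/(186300/2053) − 10 = 1900/1863 in ≈ 1.020 in
Initial abstraction Ia = S/5 = (1900/1863)/5 = 380/1863 ≈ 0.204 in
Excess rainfall: 7.260 − 0.204 = 7.056 in; P > Ia so Q > 0
Q: (657269/93150)² ÷ (752269/93150) = 432002538361/70073857350 in (≈ 6.165 in)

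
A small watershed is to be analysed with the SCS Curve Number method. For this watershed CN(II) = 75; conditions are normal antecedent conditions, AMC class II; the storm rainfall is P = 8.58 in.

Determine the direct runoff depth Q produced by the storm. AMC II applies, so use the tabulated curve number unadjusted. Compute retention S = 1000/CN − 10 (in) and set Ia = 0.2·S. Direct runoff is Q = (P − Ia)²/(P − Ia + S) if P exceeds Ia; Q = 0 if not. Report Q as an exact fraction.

Q = 1408969/253050 in ≈ 5.568 in

CN(II) = 75; AMC II needs no correction.
Max retention: S = 1000/75 − 10 = 10/3 in (≈ 3.333 in)
Ia = 0.2·(10/3) = 2/3 in ≈ 0.667 in
Since P=8.580 > Ia=0.667: effective rainfall P−Ia = 1187/150 in
Q = (1187/150)²/((1187/150) + 10/3) = (1408969/22500)/(1687/150) = 1408969/253050 in ≈ 5.568 in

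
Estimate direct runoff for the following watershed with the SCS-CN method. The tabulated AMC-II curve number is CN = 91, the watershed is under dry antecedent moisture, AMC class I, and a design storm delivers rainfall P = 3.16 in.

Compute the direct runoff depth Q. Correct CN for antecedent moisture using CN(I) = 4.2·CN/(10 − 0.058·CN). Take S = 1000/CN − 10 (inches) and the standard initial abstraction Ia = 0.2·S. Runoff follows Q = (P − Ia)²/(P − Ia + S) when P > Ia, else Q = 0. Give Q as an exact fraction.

Dry (AMC I): CN(I) = 4.2·91/(10 − 0.058·91) = (1911/5)/(2361/500) = 63700/787 ≈ 80.940
Retention S: 1000/CN − 10 with CN=80.940 → S = 1500/637 ≈ 2.355 in
Ia = 0.2·(1500/637) = 300/637 in ≈ 0.471 in
P − Ia = 3.160 − 0.471 = 42823/15925 ≈ 2.689 in (> 0, runoff occurs)
Q = (42823/15925)²/((42823/15925) + 1500/637) = (1833809329/253605625)/(80323/15925) = 1833809329/1279143775 in ≈ 1.434 in

Q = 1833809329/1279143775 in ≈ 1.434 in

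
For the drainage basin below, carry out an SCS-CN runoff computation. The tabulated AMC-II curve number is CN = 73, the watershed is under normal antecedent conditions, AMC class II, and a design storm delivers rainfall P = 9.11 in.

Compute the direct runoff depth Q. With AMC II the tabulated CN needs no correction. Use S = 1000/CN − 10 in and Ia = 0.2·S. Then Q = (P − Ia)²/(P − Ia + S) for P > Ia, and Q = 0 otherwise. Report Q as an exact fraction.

AMC II — tabulated CN = 73 applies directly.
Retention S: 1000/CN − 10 with CN=73.000 → S = 270/73 ≈ 3.699 in
Ia = 0.2S: 0.2·3.699 = 0.740 in (exactly 54/73)
P − Ia = 9.110 − 0.740 = 61103/7300 ≈ 8.370 in (> 0, runoff occurs)
Q = (61103/7300)²/((61103/7300) + 270/73) = (3733576609/53290000)/(88103/7300) = 3733576609/643151900 in ≈ 5.805 in

Q = 3733576609/643151900 in ≈ 5.805 in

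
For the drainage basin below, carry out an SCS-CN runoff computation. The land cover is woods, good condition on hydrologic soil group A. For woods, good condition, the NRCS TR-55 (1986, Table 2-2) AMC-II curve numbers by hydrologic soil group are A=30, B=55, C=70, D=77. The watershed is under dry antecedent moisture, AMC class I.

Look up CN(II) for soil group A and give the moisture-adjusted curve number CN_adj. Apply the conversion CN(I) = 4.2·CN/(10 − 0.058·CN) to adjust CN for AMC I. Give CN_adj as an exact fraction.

NRCS table: woods, good condition, soil group A → CN(II) = 30
Dry (AMC I): CN(I) = 4.2·30/(10 − 0.058·30) = 126/(413/50) = 900/59 ≈ 15.254

CN_adj = 900/59 ≈ 15.254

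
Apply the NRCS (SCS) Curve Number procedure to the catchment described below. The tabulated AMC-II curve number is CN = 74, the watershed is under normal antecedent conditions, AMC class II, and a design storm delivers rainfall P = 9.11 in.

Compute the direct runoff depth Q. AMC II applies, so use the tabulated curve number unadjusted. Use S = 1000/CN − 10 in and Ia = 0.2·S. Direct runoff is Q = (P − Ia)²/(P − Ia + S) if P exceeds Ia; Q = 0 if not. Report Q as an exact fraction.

Q = 967645449/163195900 in ≈ 5.929 in

Average conditions: CN = 74 (no AMC adjustment).
S = 1000/74 − 10 = 130/37 in ≈ 3.514 in
Ia = 0.2·(130/37) = 26/37 in ≈ 0.703 in
Since P=9.110 > Ia=0.703: effective rainfall P−Ia = 31107/3700 in
Q = (31107/3700)²/((31107/3700) + 130/37) = (967645449/13690000)/(44107/3700) = 967645449/163195900 in ≈ 5.929 in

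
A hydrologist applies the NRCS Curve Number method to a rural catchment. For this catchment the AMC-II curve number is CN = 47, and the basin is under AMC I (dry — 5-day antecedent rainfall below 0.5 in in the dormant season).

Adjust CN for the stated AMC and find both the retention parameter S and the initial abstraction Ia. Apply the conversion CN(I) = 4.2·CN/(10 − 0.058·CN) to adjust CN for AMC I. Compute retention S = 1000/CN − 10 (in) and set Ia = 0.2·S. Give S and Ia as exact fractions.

CN(I) from CN(II)=47: (4.2·47)/(10 − 0.058·47) = 98700/3637 ≈ 27.138
Retention S: 1000/CN − 10 with CN=27.138 → S = 26500/987 ≈ 26.849 in
Ia = 0.2S: 0.2·26.849 = 5.370 in (exactly 5300/987)

S = 26500/987 in ≈ 26.849 in; Ia = 5300/987 in ≈ 5.370 in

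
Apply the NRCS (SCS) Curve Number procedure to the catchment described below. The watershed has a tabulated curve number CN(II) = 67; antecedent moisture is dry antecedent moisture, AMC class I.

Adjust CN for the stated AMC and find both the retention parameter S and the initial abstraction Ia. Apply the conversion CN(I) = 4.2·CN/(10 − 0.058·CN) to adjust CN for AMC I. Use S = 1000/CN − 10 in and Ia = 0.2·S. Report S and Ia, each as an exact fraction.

Dry (AMC I): CN(I) = 4.2·67/(10 − 0.058·67) = (1407/5)/(3057/500) = 46900/1019 ≈ 46.026
Retention S: 1000/CN − 10 with CN=46.026 → S = 5500/469 ≈ 11.727 in
Ia = 0.2·(5500/469) = 1100/469 in ≈ 2.345 in

S = 5500/469 in ≈ 11.727 in; Ia = 1100/469 in ≈ 2.345 in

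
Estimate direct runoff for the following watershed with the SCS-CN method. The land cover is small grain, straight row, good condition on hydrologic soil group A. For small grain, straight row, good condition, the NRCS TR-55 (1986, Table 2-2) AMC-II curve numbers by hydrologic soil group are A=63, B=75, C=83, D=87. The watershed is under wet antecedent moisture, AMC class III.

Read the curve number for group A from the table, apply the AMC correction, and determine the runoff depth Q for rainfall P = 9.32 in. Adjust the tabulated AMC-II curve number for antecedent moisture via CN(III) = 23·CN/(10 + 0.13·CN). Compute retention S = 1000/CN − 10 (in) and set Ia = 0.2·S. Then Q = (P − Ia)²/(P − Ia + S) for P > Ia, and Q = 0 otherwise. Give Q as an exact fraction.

NRCS table: small grain, straight row, good condition, soil group A → CN(II) = 63
Adjust CN=63 to AMC III: 23·63/(10 + 0.13·63) → 1449 ÷ (1819/100) = 144900/1819 ≈ 79.659
Max retention: S = 1000/(144900/1819) − 10 = 3700/1449 in (≈ 2.553 in)
Initial abstraction Ia = S/5 = (3700/1449)/5 = 740/1449 ≈ 0.511 in
P − Ia = 9.320 − 0.511 = 319117/36225 ≈ 8.809 in (> 0, runoff occurs)
Q: (319117/36225)² ÷ (411617/36225) = 101835659689/14910825825 in (≈ 6.830 in)

Q = 101835659689/14910825825 in ≈ 6.830 in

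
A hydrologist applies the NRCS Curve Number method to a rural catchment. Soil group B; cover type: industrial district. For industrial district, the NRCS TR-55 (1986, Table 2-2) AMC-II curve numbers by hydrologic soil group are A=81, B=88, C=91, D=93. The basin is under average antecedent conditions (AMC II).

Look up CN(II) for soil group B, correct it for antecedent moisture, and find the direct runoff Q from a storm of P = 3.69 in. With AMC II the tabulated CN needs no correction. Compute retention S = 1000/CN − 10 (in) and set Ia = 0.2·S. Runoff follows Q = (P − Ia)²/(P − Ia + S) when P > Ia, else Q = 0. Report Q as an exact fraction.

NRCS table: industrial district, soil group B → CN(II) = 88
AMC II — tabulated CN = 88 applies directly.
S = 1000/88 − 10 = 15/11 in ≈ 1.364 in
Initial abstraction Ia = S/5 = (15/11)/5 = 3/11 ≈ 0.273 in
Since P=3.690 > Ia=0.273: effective rainfall P−Ia = 3759/1100 in
Runoff Q = (P−Ia)²/(P−Ia+S) = (3.417)²/(3.417+1.364) = 4710027/1928300 ≈ 2.443 in

Q = 4710027/1928300 in ≈ 2.443 in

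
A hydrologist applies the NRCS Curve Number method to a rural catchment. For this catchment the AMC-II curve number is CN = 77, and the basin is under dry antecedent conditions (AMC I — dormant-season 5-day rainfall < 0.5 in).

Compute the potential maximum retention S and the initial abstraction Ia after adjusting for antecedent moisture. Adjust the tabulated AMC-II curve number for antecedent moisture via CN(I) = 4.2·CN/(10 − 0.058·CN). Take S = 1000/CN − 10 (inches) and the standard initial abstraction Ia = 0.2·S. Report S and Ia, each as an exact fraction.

Dry (AMC I): CN(I) = 4.2·77/(10 − 0.058·77) = (1617/5)/(2767/500) = 161700/2767 ≈ 58.439
Retention S: 1000/CN − 10 with CN=58.439 → S = 11500/1617 ≈ 7.112 in
Ia = 0.2·(11500/1617) = 2300/1617 in ≈ 1.422 in

S = 11500/1617 in ≈ 7.112 in; Ia = 2300/1617 in ≈ 1.422 in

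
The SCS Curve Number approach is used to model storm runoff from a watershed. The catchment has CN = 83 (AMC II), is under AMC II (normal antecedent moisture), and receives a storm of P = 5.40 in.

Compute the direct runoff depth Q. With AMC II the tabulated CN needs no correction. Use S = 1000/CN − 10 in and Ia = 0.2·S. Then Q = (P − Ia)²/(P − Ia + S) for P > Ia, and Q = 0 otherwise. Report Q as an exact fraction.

CN(II) = 83; AMC II needs no correction.
Max retention: S = 1000/83 − 10 = 170/83 in (≈ 2.048 in)
Initial abstraction Ia = S/5 = (170/83)/5 = 34/83 ≈ 0.410 in
P − Ia = 5.400 − 0.410 = 2071/415 ≈ 4.990 in (> 0, runoff occurs)
Runoff Q = (P−Ia)²/(P−Ia+S) = (4.990)²/(4.990+2.048) = 4289041/1212215 ≈ 3.538 in

Q = 4289041/1212215 in ≈ 3.538 in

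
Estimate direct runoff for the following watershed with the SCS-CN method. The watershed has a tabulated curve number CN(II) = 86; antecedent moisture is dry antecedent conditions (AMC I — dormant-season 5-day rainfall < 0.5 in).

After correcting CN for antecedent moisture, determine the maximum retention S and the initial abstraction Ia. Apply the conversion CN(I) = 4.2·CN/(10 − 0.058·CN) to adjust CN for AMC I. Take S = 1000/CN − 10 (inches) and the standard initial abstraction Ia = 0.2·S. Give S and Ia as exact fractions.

S = 500/129 in ≈ 3.876 in; Ia = 100/129 in ≈ 0.775 in

Dry (AMC I): CN(I) = 4.2·86/(10 − 0.058·86) = (1806/5)/(1253/250) = 12900/179 ≈ 72.067
Retention S: 1000/CN − 10 with CN=72.067 → S = 500/129 ≈ 3.876 in
Ia = 0.2·(500/129) = 100/129 in ≈ 0.775 in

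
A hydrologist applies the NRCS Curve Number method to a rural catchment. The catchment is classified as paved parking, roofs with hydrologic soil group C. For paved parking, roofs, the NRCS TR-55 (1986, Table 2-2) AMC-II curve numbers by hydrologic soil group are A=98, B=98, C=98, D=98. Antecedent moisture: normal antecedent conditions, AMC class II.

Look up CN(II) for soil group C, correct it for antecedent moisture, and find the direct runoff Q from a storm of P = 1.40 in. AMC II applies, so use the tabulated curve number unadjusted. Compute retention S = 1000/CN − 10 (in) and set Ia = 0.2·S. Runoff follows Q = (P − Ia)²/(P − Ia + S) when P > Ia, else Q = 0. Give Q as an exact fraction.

NRCS table: paved parking, roofs, soil group C → CN(II) = 98
CN(II) = 98; AMC II needs no correction.
Retention S: 1000/CN − 10 with CN=98.000 → S = 10/49 ≈ 0.204 in
Ia = 0.2S: 0.2·0.204 = 0.041 in (exactly 2/49)
P − Ia = 1.400 − 0.041 = 333/245 ≈ 1.359 in (> 0, runoff occurs)
Q = (333/245)²/((333/245) + 10/49) = (110889/60025)/(383/245) = 110889/93835 in ≈ 1.182 in

Q = 110889/93835 in ≈ 1.182 in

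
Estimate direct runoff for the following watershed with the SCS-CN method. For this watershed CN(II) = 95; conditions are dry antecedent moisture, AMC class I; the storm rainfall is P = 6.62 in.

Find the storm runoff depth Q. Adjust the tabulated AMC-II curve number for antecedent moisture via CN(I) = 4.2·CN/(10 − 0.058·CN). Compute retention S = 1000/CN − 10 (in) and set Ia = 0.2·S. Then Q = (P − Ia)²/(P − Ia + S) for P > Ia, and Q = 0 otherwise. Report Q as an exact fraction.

Q = 16146530761/3033776550 in ≈ 5.322 in

Adjust CN=95 to AMC I: 4.2·95/(10 − 0.058·95) → 399 ÷ (449/100) = 39900/449 ≈ 88.864
Retention S: 1000/CN − 10 with CN=88.864 → S = 500/399 ≈ 1.253 in
Initial abstraction Ia = S/5 = (500/399)/5 = 100/399 ≈ 0.251 in
P − Ia = 6.620 − 0.251 = 127069/19950 ≈ 6.369 in (> 0, runoff occurs)
Runoff Q = (P−Ia)²/(P−Ia+S) = (6.369)²/(6.369+1.253) = 16146530761/3033776550 ≈ 5.322 in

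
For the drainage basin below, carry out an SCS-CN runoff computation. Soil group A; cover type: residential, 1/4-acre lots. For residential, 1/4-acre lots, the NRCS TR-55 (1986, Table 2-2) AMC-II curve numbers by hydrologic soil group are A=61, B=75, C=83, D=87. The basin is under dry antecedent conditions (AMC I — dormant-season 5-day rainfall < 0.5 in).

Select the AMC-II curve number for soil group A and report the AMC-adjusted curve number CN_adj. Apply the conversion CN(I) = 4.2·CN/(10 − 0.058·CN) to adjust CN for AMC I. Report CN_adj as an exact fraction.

CN_adj = 42700/1077 ≈ 39.647

NRCS table: residential, 1/4-acre lots, soil group A → CN(II) = 61
Adjust CN=61 to AMC I: 4.2·61/(10 − 0.058·61) → (1281/5) ÷ (3231/500) = 42700/1077 ≈ 39.647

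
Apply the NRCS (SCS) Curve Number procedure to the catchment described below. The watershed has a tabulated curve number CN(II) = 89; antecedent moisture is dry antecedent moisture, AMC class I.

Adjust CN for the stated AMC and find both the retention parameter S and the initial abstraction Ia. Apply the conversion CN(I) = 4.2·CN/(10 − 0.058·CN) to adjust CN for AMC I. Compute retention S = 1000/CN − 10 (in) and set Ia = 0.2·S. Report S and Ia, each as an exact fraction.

S = 5500/1869 in ≈ 2.943 in; Ia = 1100/1869 in ≈ 0.589 in

Adjust CN=89 to AMC I: 4.2·89/(10 − 0.058·89) → (1869/5) ÷ (2419/500) = 186900/2419 ≈ 77.263
Max retention: S = 1000/(186900/2419) − 10 = 5500/1869 in (≈ 2.943 in)
Ia = 0.2S: 0.2·2.943 = 0.589 in (exactly 1100/1869)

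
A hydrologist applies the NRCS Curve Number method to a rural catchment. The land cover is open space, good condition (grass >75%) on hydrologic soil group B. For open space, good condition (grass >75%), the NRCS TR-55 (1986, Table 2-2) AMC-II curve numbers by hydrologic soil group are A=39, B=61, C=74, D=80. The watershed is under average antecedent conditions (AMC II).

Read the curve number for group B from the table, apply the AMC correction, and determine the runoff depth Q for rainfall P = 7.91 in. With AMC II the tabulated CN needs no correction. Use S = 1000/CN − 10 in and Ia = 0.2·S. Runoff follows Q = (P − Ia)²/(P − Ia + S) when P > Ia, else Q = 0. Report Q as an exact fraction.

NRCS table: open space, good condition (grass >75%), soil group B → CN(II) = 61
Average conditions: CN = 61 (no AMC adjustment).
Max retention: S = 1000/61 − 10 = 390/61 in (≈ 6.393 in)
Ia = 0.2·(390/61) = 78/61 in ≈ 1.279 in
P − Ia = 7.910 − 1.279 = 40451/6100 ≈ 6.631 in (> 0, runoff occurs)
Q = (40451/6100)²/((40451/6100) + 390/61) = (1636283401/37210000)/(79451/6100) = 1636283401/484651100 in ≈ 3.376 in

Q = 1636283401/484651100 in ≈ 3.376 in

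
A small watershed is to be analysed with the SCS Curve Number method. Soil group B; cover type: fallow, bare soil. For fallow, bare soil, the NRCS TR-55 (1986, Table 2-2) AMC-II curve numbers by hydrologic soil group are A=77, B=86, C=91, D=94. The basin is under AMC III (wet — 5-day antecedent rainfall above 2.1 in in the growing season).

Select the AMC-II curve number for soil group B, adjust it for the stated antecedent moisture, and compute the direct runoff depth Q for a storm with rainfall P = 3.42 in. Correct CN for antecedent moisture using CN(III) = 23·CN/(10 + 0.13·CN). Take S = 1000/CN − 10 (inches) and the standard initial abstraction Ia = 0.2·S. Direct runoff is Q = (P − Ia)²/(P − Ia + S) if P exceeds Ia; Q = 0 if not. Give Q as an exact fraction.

NRCS table: fallow, bare soil, soil group B → CN(II) = 86
Adjust CN=86 to AMC III: 23·86/(10 + 0.13·86) → 1978 ÷ (1059/50) = 98900/1059 ≈ 93.390
S = 1000/(98900/1059) − 10 = 700/989 in ≈ 0.708 in
Initial abstraction Ia = S/5 = (700/989)/5 = 140/989 ≈ 0.142 in
P − Ia = 3.420 − 0.142 = 162119/49450 ≈ 3.278 in (> 0, runoff occurs)
Q: (162119/49450)² ÷ (197119/49450) = 26282570161/9747534550 in (≈ 2.696 in)

Q = 26282570161/9747534550 in ≈ 2.696 in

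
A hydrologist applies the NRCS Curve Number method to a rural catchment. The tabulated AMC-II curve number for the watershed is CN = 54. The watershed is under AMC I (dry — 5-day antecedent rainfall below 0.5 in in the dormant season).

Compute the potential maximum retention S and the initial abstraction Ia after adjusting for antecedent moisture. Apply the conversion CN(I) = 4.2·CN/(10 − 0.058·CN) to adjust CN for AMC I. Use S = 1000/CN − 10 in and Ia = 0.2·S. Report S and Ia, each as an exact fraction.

Dry (AMC I): CN(I) = 4.2·54/(10 − 0.058·54) = (1134/5)/(1717/250) = 56700/1717 ≈ 33.023
S = 1000/(56700/1717) − 10 = 11500/567 in ≈ 20.282 in
Ia = 0.2·(11500/567) = 2300/567 in ≈ 4.056 in

S = 11500/567 in ≈ 20.282 in; Ia = 2300/567 in ≈ 4.056 in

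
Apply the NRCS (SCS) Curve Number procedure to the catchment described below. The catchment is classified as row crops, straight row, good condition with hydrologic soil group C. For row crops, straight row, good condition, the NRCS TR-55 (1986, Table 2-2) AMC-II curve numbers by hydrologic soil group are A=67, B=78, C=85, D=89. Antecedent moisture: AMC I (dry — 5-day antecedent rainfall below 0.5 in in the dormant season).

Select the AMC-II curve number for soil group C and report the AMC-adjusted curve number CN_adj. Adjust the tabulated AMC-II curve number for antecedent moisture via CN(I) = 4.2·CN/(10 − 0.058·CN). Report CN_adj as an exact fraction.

CN_adj = 11900/169 ≈ 70.414

NRCS table: row crops, straight row, good condition, soil group C → CN(II) = 85
CN(I) from CN(II)=85: (4.2·85)/(10 − 0.058·85) = 11900/169 ≈ 70.414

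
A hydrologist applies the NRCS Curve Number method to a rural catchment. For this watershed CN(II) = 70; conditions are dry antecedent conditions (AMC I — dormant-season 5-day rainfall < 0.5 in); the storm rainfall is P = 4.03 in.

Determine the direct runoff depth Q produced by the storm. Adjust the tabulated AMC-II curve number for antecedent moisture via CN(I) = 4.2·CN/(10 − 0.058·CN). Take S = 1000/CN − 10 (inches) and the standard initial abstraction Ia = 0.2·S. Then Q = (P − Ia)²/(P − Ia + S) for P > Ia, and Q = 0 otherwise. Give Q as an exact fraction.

Q = 95004009/292760300 in ≈ 0.325 in

CN(I) from CN(II)=70: (4.2·70)/(10 − 0.058·70) = 4900/99 ≈ 49.495
S = 1000/(4900/99) − 10 = 500/49 in ≈ 10.204 in
Ia = 0.2S: 0.2·10.204 = 2.041 in (exactly 100/49)
Excess rainfall: 4.030 − 2.041 = 1.989 in; P > Ia so Q > 0
Q = (9747/4900)²/((9747/4900) + 500/49) = (95004009/24010000)/(59747/4900) = 95004009/292760300 in ≈ 0.325 in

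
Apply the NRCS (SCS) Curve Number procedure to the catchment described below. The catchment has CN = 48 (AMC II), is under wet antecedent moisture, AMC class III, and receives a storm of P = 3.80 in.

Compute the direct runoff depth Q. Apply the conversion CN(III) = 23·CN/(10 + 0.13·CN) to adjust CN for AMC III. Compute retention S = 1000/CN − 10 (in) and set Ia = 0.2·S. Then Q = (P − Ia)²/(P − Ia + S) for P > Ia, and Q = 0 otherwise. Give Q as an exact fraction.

Wet (AMC III): CN(III) = 23·48/(10 + 0.13·48) = 1104/(406/25) = 13800/203 ≈ 67.980
S = 1000/(13800/203) − 10 = 325/69 in ≈ 4.710 in
Ia = 0.2S: 0.2·4.710 = 0.942 in (exactly 65/69)
Since P=3.800 > Ia=0.942: effective rainfall P−Ia = 986/345 in
Q = (986/345)²/((986/345) + 325/69) = (972196/119025)/(2611/345) = 972196/900795 in ≈ 1.079 in

Q = 972196/900795 in ≈ 1.079 in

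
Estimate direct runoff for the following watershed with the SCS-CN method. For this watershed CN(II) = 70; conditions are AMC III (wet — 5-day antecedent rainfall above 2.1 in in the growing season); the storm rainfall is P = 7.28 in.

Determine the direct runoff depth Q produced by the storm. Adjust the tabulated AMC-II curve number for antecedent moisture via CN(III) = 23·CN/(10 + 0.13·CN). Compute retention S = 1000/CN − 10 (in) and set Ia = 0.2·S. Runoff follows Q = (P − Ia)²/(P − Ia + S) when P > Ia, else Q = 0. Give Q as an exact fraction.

Adjust CN=70 to AMC III: 23·70/(10 + 0.13·70) → 1610 ÷ (191/10) = 16100/191 ≈ 84.293
Max retention: S = 1000/(16100/191) − 10 = 300/161 in (≈ 1.863 in)
Initial abstraction Ia = S/5 = (300/161)/5 = 60/161 ≈ 0.373 in
Excess rainfall: 7.280 − 0.373 = 6.907 in; P > Ia so Q > 0
Runoff Q = (P−Ia)²/(P−Ia+S) = (6.907)²/(6.907+1.863) = 386475602/71045275 ≈ 5.440 in

Q = 386475602/71045275 in ≈ 5.440 in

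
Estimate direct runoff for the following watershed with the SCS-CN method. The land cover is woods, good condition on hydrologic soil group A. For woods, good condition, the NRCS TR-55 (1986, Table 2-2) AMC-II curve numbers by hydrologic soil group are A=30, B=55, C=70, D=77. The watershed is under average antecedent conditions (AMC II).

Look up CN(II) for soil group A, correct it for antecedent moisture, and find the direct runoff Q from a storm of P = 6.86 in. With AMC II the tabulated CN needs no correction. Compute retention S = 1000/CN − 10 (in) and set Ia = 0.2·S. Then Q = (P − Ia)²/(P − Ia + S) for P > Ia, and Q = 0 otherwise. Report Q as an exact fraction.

Q = 15463/82050 in ≈ 0.188 in

NRCS table: woods, good condition, soil group A → CN(II) = 30
Average conditions: CN = 30 (no AMC adjustment).
Max retention: S = 1000/30 − 10 = 70/3 in (≈ 23.333 in)
Ia = 0.2S: 0.2·23.333 = 4.667 in (exactly 14/3)
Since P=6.860 > Ia=4.667: effective rainfall P−Ia = 329/150 in
Q = (329/150)²/((329/150) + 70/3) = (108241/22500)/(3829/150) = 15463/82050 in ≈ 0.188 in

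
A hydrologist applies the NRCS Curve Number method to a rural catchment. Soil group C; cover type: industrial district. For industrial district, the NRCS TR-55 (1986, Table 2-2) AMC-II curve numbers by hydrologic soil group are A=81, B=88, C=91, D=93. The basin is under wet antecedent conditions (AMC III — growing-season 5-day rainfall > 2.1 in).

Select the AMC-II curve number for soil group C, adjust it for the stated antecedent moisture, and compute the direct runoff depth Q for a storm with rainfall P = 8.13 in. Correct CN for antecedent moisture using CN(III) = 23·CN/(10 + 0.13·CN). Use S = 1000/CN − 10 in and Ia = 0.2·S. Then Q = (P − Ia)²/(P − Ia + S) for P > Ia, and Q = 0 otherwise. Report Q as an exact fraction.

Q = 944846421627/123738787900 in ≈ 7.636 in

NRCS table: industrial district, soil group C → CN(II) = 91
Wet (AMC III): CN(III) = 23·91/(10 + 0.13·91) = 2093/(2183/100) = 209300/2183 ≈ 95.877
Retention S: 1000/CN − 10 with CN=95.877 → S = 900/2093 ≈ 0.430 in
Ia = 0.2S: 0.2·0.430 = 0.086 in (exactly 180/2093)
P − Ia = 8.130 − 0.086 = 1683609/209300 ≈ 8.044 in (> 0, runoff occurs)
Runoff Q = (P−Ia)²/(P−Ia+S) = (8.044)²/(8.044+0.430) = 944846421627/123738787900 ≈ 7.636 in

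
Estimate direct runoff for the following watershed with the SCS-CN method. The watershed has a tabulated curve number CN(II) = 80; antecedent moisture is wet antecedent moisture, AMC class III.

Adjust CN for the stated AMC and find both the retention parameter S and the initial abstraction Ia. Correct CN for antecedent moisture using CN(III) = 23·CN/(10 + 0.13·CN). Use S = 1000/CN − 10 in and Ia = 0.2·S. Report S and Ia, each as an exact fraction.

CN(III) from CN(II)=80: (23·80)/(10 + 0.13·80) = 4600/51 ≈ 90.196
Retention S: 1000/CN − 10 with CN=90.196 → S = 25/23 ≈ 1.087 in
Ia = 0.2S: 0.2·1.087 = 0.217 in (exactly 5/23)

S = 25/23 in ≈ 1.087 in; Ia = 5/23 in ≈ 0.217 in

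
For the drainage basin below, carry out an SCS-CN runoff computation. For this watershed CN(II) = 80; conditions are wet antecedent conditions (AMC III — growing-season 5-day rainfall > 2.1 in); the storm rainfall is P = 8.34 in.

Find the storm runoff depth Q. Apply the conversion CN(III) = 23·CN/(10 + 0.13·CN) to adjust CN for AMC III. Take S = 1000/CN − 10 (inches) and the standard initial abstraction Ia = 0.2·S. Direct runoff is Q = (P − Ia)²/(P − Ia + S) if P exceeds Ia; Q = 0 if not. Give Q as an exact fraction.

Q = 87254281/12179650 in ≈ 7.164 in

Wet (AMC III): CN(III) = 23·80/(10 + 0.13·80) = 1840/(102/5) = 4600/51 ≈ 90.196
S = 1000/(4600/51) − 10 = 25/23 in ≈ 1.087 in
Initial abstraction Ia = S/5 = (25/23)/5 = 5/23 ≈ 0.217 in
P − Ia = 8.340 − 0.217 = 9341/1150 ≈ 8.123 in (> 0, runoff occurs)
Q: (9341/1150)² ÷ (10591/1150) = 87254281/12179650 in (≈ 7.164 in)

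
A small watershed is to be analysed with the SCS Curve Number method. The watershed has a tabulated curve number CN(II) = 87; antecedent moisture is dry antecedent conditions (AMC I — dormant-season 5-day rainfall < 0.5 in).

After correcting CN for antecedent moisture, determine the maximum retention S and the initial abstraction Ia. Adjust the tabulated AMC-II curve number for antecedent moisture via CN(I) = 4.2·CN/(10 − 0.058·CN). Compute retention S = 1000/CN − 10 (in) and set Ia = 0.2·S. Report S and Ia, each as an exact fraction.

Dry (AMC I): CN(I) = 4.2·87/(10 − 0.058·87) = (1827/5)/(2477/500) = 182700/2477 ≈ 73.759
S = 1000/(182700/2477) − 10 = 6500/1827 in ≈ 3.558 in
Ia = 0.2S: 0.2·3.558 = 0.712 in (exactly 1300/1827)

S = 6500/1827 in ≈ 3.558 in; Ia = 1300/1827 in ≈ 0.712 in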